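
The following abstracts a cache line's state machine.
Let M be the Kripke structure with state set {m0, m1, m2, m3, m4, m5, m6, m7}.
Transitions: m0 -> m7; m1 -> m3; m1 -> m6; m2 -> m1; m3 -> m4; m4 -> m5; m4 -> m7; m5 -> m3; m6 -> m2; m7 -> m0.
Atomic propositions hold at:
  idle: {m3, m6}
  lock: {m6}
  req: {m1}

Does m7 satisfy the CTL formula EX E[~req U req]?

Sat(~req) = {m0, m2, m3, m4, m5, m6, m7}
E[~req U req]: least fixpoint, start Z0 = Sat(req) = {m1}, add states in Sat(~req) with some successor in Z. Z1 = {m1, m2}; Z2 = {m1, m2, m6}; fixed.
Sat(E[~req U req]) = {m1, m2, m6}
Sat(EX E[~req U req]) = {s : some successor in {m1, m2, m6}} = {m1, m2, m6}
m7 ∉ Sat(EX E[~req U req]) = {m1, m2, m6}, so the formula does not hold at m7.

No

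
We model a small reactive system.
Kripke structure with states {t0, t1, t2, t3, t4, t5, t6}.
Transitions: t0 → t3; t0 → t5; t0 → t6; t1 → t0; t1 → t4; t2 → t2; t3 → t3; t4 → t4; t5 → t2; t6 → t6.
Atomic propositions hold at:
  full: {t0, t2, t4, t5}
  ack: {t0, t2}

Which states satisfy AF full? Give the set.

{t0, t1, t2, t4, t5}

AF full: least fixpoint, start Z0 = {t0, t2, t4, t5}, add states with every successor in Z. Z1 = {t0, t1, t2, t4, t5}; fixed.
Sat(AF full) = {t0, t1, t2, t4, t5}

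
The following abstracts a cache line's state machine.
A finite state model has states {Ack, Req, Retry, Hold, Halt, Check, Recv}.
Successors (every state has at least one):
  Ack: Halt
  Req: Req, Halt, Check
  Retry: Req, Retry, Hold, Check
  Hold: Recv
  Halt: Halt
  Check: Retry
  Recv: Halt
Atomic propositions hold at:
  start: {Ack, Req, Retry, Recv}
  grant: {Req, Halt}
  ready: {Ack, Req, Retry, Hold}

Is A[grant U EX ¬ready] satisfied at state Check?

No

Sat(¬ready) = {Halt, Check, Recv}
Sat(EX ¬ready) = {s : some successor in {Halt, Check, Recv}} = {Ack, Req, Retry, Hold, Halt, Recv}
A[grant U EX ¬ready]: least fixpoint, start Z0 = Sat(EX ¬ready) = {Ack, Req, Retry, Hold, Halt, Recv}, add states in Sat(grant) with every successor in Z. Already a fixed point.
Sat(A[grant U EX ¬ready]) = {Ack, Req, Retry, Hold, Halt, Recv}
Check ∉ Sat(A[grant U EX ¬ready]) = {Ack, Req, Retry, Hold, Halt, Recv}, so the formula does not hold at Check.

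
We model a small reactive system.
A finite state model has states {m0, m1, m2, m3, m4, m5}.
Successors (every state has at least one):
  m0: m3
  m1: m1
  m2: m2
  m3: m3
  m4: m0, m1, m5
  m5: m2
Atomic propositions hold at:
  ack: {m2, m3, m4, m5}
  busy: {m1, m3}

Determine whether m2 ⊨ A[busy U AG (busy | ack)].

Yes

Sat(busy | ack) = {m1, m2, m3, m4, m5}
AG (busy | ack): greatest fixpoint, start Z0 = {m1, m2, m3, m4, m5}, keep only states in Sat with every successor in Z. Z1 = {m1, m2, m3, m5}; fixed.
Sat(AG (busy | ack)) = {m1, m2, m3, m5}
A[busy U AG (busy | ack)]: least fixpoint, start Z0 = Sat(AG (busy | ack)) = {m1, m2, m3, m5}, add states in Sat(busy) with every successor in Z. Already a fixed point.
Sat(A[busy U AG (busy | ack)]) = {m1, m2, m3, m5}
m2 ∈ Sat(A[busy U AG (busy | ack)]) = {m1, m2, m3, m5}, so the formula holds at m2.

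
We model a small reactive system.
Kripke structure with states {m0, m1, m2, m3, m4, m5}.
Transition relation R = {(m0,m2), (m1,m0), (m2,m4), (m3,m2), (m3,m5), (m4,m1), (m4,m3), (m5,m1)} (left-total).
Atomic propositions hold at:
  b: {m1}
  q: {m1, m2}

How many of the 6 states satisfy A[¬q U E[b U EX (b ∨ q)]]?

5

Sat(¬q) = {m0, m3, m4, m5}
Sat(b ∨ q) = {m1, m2}
Sat(EX (b ∨ q)) = {s : some successor in {m1, m2}} = {m0, m3, m4, m5}
E[b U EX (b ∨ q)]: least fixpoint, start Z0 = Sat(EX (b ∨ q)) = {m0, m3, m4, m5}, add states in Sat(b) with some successor in Z. Z1 = {m0, m1, m3, m4, m5}; fixed.
Sat(E[b U EX (b ∨ q)]) = {m0, m1, m3, m4, m5}
A[¬q U E[b U EX (b ∨ q)]]: least fixpoint, start Z0 = Sat(E[b U EX (b ∨ q)]) = {m0, m1, m3, m4, m5}, add states in Sat(¬q) with every successor in Z. Already a fixed point.
Sat(A[¬q U E[b U EX (b ∨ q)]]) = {m0, m1, m3, m4, m5}
|Sat(A[¬q U E[b U EX (b ∨ q)]])| = |{m0, m1, m3, m4, m5}| = 5.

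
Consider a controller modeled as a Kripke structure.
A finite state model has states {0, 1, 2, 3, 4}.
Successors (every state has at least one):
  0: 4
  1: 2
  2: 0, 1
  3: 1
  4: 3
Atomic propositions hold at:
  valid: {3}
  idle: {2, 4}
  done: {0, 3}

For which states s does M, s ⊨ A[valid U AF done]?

{0, 3, 4}

AF done: least fixpoint, start Z0 = {0, 3}, add states with every successor in Z. Z1 = {0, 3, 4}; fixed.
Sat(AF done) = {0, 3, 4}
A[valid U AF done]: least fixpoint, start Z0 = Sat(AF done) = {0, 3, 4}, add states in Sat(valid) with every successor in Z. Already a fixed point.
Sat(A[valid U AF done]) = {0, 3, 4}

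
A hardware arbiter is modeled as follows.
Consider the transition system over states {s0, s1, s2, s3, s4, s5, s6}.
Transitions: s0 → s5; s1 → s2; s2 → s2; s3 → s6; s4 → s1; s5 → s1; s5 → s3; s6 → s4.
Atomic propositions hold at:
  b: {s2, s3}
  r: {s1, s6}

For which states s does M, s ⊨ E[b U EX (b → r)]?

{s0, s3, s4, s5, s6}

Sat(b → r) = {s0, s1, s4, s5, s6}
Sat(EX (b → r)) = {s : some successor in {s0, s1, s4, s5, s6}} = {s0, s3, s4, s5, s6}
E[b U EX (b → r)]: least fixpoint, start Z0 = Sat(EX (b → r)) = {s0, s3, s4, s5, s6}, add states in Sat(b) with some successor in Z. Already a fixed point.
Sat(E[b U EX (b → r)]) = {s0, s3, s4, s5, s6}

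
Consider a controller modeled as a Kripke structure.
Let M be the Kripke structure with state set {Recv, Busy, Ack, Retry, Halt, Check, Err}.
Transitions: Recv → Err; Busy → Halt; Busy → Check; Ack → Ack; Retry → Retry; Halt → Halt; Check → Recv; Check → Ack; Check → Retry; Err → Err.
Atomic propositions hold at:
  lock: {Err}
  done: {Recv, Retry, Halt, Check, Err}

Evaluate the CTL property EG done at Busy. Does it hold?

No

EG done: greatest fixpoint, start Z0 = {Recv, Retry, Halt, Check, Err}, keep only states in Sat with some successor in Z. Already a fixed point.
Sat(EG done) = {Recv, Retry, Halt, Check, Err}
Busy ∉ Sat(EG done) = {Recv, Retry, Halt, Check, Err}, so the formula does not hold at Busy.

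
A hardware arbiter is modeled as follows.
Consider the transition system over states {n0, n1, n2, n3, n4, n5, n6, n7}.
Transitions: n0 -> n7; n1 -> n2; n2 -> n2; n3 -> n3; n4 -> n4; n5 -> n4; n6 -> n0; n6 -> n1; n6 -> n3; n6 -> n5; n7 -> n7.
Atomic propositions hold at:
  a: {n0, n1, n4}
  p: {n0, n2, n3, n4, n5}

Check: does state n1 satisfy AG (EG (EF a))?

EF a: least fixpoint, start Z0 = {n0, n1, n4}, add states with some successor in Z. Z1 = {n0, n1, n4, n5, n6}; fixed.
Sat(EF a) = {n0, n1, n4, n5, n6}
EG (EF a): greatest fixpoint, start Z0 = {n0, n1, n4, n5, n6}, keep only states in Sat with some successor in Z. Z1 = {n4, n5, n6}; fixed.
Sat(EG (EF a)) = {n4, n5, n6}
AG (EG (EF a)): greatest fixpoint, start Z0 = {n4, n5, n6}, keep only states in Sat with every successor in Z. Z1 = {n4, n5}; fixed.
Sat(AG (EG (EF a))) = {n4, n5}
n1 ∉ Sat(AG (EG (EF a))) = {n4, n5}, so the formula does not hold at n1.

No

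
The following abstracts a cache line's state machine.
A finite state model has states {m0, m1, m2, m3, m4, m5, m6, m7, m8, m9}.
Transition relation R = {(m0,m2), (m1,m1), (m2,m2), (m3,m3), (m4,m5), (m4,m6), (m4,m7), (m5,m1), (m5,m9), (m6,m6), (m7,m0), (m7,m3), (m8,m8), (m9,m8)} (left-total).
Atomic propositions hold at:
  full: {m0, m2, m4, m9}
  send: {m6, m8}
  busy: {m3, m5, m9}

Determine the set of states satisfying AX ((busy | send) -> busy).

{m0, m1, m2, m3, m5, m7}

Sat(busy | send) = {m3, m5, m6, m8, m9}
Sat((busy | send) -> busy) = {m0, m1, m2, m3, m4, m5, m7, m9}
Sat(AX ((busy | send) -> busy)) = {s : every successor in {m0, m1, m2, m3, m4, m5, m7, m9}} = {m0, m1, m2, m3, m5, m7}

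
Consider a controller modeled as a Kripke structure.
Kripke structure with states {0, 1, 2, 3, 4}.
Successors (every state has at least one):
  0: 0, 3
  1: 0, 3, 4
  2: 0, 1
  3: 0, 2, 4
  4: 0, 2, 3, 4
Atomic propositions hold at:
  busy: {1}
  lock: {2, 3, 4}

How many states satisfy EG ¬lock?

2

Sat(¬lock) = {0, 1}
EG ¬lock: greatest fixpoint, start Z0 = {0, 1}, keep only states in Sat with some successor in Z. Already a fixed point.
Sat(EG ¬lock) = {0, 1}
|Sat(EG ¬lock)| = |{0, 1}| = 2.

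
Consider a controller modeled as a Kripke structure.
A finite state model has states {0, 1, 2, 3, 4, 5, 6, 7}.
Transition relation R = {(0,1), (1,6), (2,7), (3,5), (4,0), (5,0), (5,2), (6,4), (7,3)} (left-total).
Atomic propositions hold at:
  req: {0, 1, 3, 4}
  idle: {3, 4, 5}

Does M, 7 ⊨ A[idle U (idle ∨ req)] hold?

Sat(idle ∨ req) = {0, 1, 3, 4, 5}
A[idle U (idle ∨ req)]: least fixpoint, start Z0 = Sat((idle ∨ req)) = {0, 1, 3, 4, 5}, add states in Sat(idle) with every successor in Z. Already a fixed point.
Sat(A[idle U (idle ∨ req)]) = {0, 1, 3, 4, 5}
7 ∉ Sat(A[idle U (idle ∨ req)]) = {0, 1, 3, 4, 5}, so the formula does not hold at 7.

No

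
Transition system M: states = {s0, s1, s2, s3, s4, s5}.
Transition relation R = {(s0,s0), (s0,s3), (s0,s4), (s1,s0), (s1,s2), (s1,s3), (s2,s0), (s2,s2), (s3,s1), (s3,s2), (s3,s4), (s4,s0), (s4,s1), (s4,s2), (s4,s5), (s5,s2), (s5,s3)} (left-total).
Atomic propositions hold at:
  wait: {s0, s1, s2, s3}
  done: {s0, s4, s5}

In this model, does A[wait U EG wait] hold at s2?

Yes

EG wait: greatest fixpoint, start Z0 = {s0, s1, s2, s3}, keep only states in Sat with some successor in Z. Already a fixed point.
Sat(EG wait) = {s0, s1, s2, s3}
A[wait U EG wait]: least fixpoint, start Z0 = Sat(EG wait) = {s0, s1, s2, s3}, add states in Sat(wait) with every successor in Z. Already a fixed point.
Sat(A[wait U EG wait]) = {s0, s1, s2, s3}
s2 ∈ Sat(A[wait U EG wait]) = {s0, s1, s2, s3}, so the formula holds at s2.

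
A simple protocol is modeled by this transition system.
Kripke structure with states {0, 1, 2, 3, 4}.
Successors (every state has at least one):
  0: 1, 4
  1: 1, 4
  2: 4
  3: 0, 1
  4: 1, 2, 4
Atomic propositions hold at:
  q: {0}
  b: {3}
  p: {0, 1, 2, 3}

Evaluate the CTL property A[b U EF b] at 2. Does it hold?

No

EF b: least fixpoint, start Z0 = {3}, add states with some successor in Z. Already a fixed point.
Sat(EF b) = {3}
A[b U EF b]: least fixpoint, start Z0 = Sat(EF b) = {3}, add states in Sat(b) with every successor in Z. Already a fixed point.
Sat(A[b U EF b]) = {3}
2 ∉ Sat(A[b U EF b]) = {3}, so the formula does not hold at 2.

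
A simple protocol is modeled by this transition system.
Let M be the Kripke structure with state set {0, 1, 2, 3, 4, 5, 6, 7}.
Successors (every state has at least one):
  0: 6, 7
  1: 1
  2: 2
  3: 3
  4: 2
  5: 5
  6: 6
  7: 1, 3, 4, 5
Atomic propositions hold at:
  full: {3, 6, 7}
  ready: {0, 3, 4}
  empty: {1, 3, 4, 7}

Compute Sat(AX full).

{0, 3, 6}

Sat(AX full) = {s : every successor in {3, 6, 7}} = {0, 3, 6}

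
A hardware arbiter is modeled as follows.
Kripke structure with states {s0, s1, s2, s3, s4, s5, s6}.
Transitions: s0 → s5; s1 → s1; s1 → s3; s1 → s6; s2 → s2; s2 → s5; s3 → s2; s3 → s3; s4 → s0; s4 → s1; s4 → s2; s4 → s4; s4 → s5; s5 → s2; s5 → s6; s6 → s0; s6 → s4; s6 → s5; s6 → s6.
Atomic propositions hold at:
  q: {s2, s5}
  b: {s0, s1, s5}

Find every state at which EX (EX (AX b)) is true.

{s1, s4, s5, s6}

Sat(AX b) = {s : every successor in {s0, s1, s5}} = {s0}
Sat(EX (AX b)) = {s : some successor in {s0}} = {s4, s6}
Sat(EX (EX (AX b))) = {s : some successor in {s4, s6}} = {s1, s4, s5, s6}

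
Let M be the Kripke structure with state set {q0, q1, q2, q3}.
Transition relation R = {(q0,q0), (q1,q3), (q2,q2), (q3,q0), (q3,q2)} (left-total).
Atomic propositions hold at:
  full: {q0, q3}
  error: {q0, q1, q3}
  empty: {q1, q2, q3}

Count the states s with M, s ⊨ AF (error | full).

Sat(error | full) = {q0, q1, q3}
AF (error | full): least fixpoint, start Z0 = {q0, q1, q3}, add states with every successor in Z. Already a fixed point.
Sat(AF (error | full)) = {q0, q1, q3}
|Sat(AF (error | full))| = |{q0, q1, q3}| = 3.

3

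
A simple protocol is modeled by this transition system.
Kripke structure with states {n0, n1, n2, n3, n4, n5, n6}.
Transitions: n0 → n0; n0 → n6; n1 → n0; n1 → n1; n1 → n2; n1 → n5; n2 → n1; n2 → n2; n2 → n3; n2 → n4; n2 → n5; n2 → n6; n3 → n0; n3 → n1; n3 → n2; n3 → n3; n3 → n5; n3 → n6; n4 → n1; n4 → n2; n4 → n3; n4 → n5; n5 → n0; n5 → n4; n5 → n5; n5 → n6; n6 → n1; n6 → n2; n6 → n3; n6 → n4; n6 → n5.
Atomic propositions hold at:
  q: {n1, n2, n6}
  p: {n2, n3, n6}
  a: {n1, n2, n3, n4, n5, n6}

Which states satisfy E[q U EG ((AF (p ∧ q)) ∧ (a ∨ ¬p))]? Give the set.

Sat(p ∧ q) = {n2, n6}
AF (p ∧ q): least fixpoint, start Z0 = {n2, n6}, add states with every successor in Z. Already a fixed point.
Sat(AF (p ∧ q)) = {n2, n6}
Sat(¬p) = {n0, n1, n4, n5}
Sat(a ∨ ¬p) = {n0, n1, n2, n3, n4, n5, n6}
Sat((AF (p ∧ q)) ∧ (a ∨ ¬p)) = {n2, n6}
EG ((AF (p ∧ q)) ∧ (a ∨ ¬p)): greatest fixpoint, start Z0 = {n2, n6}, keep only states in Sat with some successor in Z. Already a fixed point.
Sat(EG ((AF (p ∧ q)) ∧ (a ∨ ¬p))) = {n2, n6}
E[q U EG ((AF (p ∧ q)) ∧ (a ∨ ¬p))]: least fixpoint, start Z0 = Sat(EG ((AF (p ∧ q)) ∧ (a ∨ ¬p))) = {n2, n6}, add states in Sat(q) with some successor in Z. Z1 = {n1, n2, n6}; fixed.
Sat(E[q U EG ((AF (p ∧ q)) ∧ (a ∨ ¬p))]) = {n1, n2, n6}

{n1, n2, n6}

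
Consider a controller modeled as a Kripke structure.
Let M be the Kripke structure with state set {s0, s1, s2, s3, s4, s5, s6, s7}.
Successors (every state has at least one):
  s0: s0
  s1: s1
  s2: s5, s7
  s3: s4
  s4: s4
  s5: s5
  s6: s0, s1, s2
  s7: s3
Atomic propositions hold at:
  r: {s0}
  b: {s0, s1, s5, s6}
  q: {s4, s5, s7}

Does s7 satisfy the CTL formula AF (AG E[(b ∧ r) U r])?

Sat(b ∧ r) = {s0}
E[(b ∧ r) U r]: least fixpoint, start Z0 = Sat(r) = {s0}, add states in Sat(b ∧ r) with some successor in Z. Already a fixed point.
Sat(E[(b ∧ r) U r]) = {s0}
AG E[(b ∧ r) U r]: greatest fixpoint, start Z0 = {s0}, keep only states in Sat with every successor in Z. Already a fixed point.
Sat(AG E[(b ∧ r) U r]) = {s0}
AF (AG E[(b ∧ r) U r]): least fixpoint, start Z0 = {s0}, add states with every successor in Z. Already a fixed point.
Sat(AF (AG E[(b ∧ r) U r])) = {s0}
s7 ∉ Sat(AF (AG E[(b ∧ r) U r])) = {s0}, so the formula does not hold at s7.

No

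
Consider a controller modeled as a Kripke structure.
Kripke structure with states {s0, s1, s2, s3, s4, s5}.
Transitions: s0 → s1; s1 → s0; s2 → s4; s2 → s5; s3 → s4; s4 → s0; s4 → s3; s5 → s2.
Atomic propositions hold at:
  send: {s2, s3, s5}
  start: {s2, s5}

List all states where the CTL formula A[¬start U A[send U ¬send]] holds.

Sat(¬start) = {s0, s1, s3, s4}
Sat(¬send) = {s0, s1, s4}
A[send U ¬send]: least fixpoint, start Z0 = Sat(¬send) = {s0, s1, s4}, add states in Sat(send) with every successor in Z. Z1 = {s0, s1, s3, s4}; fixed.
Sat(A[send U ¬send]) = {s0, s1, s3, s4}
A[¬start U A[send U ¬send]]: least fixpoint, start Z0 = Sat(A[send U ¬send]) = {s0, s1, s3, s4}, add states in Sat(¬start) with every successor in Z. Already a fixed point.
Sat(A[¬start U A[send U ¬send]]) = {s0, s1, s3, s4}

{s0, s1, s3, s4}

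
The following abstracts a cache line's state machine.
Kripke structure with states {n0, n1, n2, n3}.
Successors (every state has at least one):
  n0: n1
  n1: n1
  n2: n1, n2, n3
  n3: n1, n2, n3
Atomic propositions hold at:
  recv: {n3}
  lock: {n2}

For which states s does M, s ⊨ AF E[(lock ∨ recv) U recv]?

{n2, n3}

Sat(lock ∨ recv) = {n2, n3}
E[(lock ∨ recv) U recv]: least fixpoint, start Z0 = Sat(recv) = {n3}, add states in Sat(lock ∨ recv) with some successor in Z. Z1 = {n2, n3}; fixed.
Sat(E[(lock ∨ recv) U recv]) = {n2, n3}
AF E[(lock ∨ recv) U recv]: least fixpoint, start Z0 = {n2, n3}, add states with every successor in Z. Already a fixed point.
Sat(AF E[(lock ∨ recv) U recv]) = {n2, n3}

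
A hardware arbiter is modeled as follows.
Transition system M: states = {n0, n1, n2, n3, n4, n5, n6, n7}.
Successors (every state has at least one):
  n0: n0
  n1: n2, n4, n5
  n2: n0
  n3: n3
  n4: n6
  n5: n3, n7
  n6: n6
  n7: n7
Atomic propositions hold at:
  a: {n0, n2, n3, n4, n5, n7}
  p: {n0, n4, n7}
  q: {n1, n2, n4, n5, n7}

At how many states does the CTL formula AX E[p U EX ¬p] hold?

Sat(¬p) = {n1, n2, n3, n5, n6}
Sat(EX ¬p) = {s : some successor in {n1, n2, n3, n5, n6}} = {n1, n3, n4, n5, n6}
E[p U EX ¬p]: least fixpoint, start Z0 = Sat(EX ¬p) = {n1, n3, n4, n5, n6}, add states in Sat(p) with some successor in Z. Already a fixed point.
Sat(E[p U EX ¬p]) = {n1, n3, n4, n5, n6}
Sat(AX E[p U EX ¬p]) = {s : every successor in {n1, n3, n4, n5, n6}} = {n3, n4, n6}
|Sat(AX E[p U EX ¬p])| = |{n3, n4, n6}| = 3.

3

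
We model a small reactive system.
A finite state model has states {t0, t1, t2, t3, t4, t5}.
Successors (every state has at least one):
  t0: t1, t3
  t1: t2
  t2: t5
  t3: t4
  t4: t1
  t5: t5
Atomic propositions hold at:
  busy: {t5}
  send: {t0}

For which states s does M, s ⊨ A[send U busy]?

{t5}

A[send U busy]: least fixpoint, start Z0 = Sat(busy) = {t5}, add states in Sat(send) with every successor in Z. Already a fixed point.
Sat(A[send U busy]) = {t5}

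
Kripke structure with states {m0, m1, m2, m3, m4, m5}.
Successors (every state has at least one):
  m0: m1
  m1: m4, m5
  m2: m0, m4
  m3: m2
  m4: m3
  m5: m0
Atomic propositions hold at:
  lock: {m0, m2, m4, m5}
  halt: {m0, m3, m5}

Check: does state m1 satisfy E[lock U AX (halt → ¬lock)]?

No

Sat(¬lock) = {m1, m3}
Sat(halt → ¬lock) = {m1, m2, m3, m4}
Sat(AX (halt → ¬lock)) = {s : every successor in {m1, m2, m3, m4}} = {m0, m3, m4}
E[lock U AX (halt → ¬lock)]: least fixpoint, start Z0 = Sat(AX (halt → ¬lock)) = {m0, m3, m4}, add states in Sat(lock) with some successor in Z. Z1 = {m0, m2, m3, m4, m5}; fixed.
Sat(E[lock U AX (halt → ¬lock)]) = {m0, m2, m3, m4, m5}
m1 ∉ Sat(E[lock U AX (halt → ¬lock)]) = {m0, m2, m3, m4, m5}, so the formula does not hold at m1.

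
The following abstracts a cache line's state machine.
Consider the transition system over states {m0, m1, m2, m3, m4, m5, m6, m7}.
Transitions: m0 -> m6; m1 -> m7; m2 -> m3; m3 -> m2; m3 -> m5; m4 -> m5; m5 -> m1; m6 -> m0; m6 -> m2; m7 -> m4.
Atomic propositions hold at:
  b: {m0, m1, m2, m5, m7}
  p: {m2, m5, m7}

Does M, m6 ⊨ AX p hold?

Sat(AX p) = {s : every successor in {m2, m5, m7}} = {m1, m3, m4}
m6 ∉ Sat(AX p) = {m1, m3, m4}, so the formula does not hold at m6.

No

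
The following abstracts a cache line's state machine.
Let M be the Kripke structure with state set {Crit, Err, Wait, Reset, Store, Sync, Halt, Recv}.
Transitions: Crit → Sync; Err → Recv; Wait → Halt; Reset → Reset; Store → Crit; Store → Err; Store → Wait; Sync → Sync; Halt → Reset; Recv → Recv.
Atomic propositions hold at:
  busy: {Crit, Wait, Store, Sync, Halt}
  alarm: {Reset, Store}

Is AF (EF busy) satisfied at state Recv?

EF busy: least fixpoint, start Z0 = {Crit, Wait, Store, Sync, Halt}, add states with some successor in Z. Already a fixed point.
Sat(EF busy) = {Crit, Wait, Store, Sync, Halt}
AF (EF busy): least fixpoint, start Z0 = {Crit, Wait, Store, Sync, Halt}, add states with every successor in Z. Already a fixed point.
Sat(AF (EF busy)) = {Crit, Wait, Store, Sync, Halt}
Recv ∉ Sat(AF (EF busy)) = {Crit, Wait, Store, Sync, Halt}, so the formula does not hold at Recv.

No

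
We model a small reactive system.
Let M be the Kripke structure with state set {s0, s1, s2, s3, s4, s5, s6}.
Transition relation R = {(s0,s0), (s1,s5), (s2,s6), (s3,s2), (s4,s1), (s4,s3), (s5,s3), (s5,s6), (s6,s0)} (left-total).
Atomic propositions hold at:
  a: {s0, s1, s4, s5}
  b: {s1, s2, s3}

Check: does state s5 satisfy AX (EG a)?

EG a: greatest fixpoint, start Z0 = {s0, s1, s4, s5}, keep only states in Sat with some successor in Z. Z1 = {s0, s1, s4}; Z2 = {s0, s4}; Z3 = {s0}; fixed.
Sat(EG a) = {s0}
Sat(AX (EG a)) = {s : every successor in {s0}} = {s0, s6}
s5 ∉ Sat(AX (EG a)) = {s0, s6}, so the formula does not hold at s5.

No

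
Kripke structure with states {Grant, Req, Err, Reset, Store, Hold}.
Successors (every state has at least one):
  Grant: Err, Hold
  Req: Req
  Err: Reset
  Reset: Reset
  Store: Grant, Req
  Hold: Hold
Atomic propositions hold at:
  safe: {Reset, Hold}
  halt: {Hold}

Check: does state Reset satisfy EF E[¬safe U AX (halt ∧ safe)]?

No

Sat(¬safe) = {Grant, Req, Err, Store}
Sat(halt ∧ safe) = {Hold}
Sat(AX (halt ∧ safe)) = {s : every successor in {Hold}} = {Hold}
E[¬safe U AX (halt ∧ safe)]: least fixpoint, start Z0 = Sat(AX (halt ∧ safe)) = {Hold}, add states in Sat(¬safe) with some successor in Z. Z1 = {Grant, Hold}; Z2 = {Grant, Store, Hold}; fixed.
Sat(E[¬safe U AX (halt ∧ safe)]) = {Grant, Store, Hold}
EF E[¬safe U AX (halt ∧ safe)]: least fixpoint, start Z0 = {Grant, Store, Hold}, add states with some successor in Z. Already a fixed point.
Sat(EF E[¬safe U AX (halt ∧ safe)]) = {Grant, Store, Hold}
Reset ∉ Sat(EF E[¬safe U AX (halt ∧ safe)]) = {Grant, Store, Hold}, so the formula does not hold at Reset.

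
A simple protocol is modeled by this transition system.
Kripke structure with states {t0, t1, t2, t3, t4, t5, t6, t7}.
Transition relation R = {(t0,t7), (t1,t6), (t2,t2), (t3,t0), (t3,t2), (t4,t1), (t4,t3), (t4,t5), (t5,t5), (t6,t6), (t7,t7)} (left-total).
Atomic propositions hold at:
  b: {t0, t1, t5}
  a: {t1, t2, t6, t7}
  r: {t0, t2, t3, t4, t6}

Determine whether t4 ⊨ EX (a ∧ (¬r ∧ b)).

Yes

Sat(¬r) = {t1, t5, t7}
Sat(¬r ∧ b) = {t1, t5}
Sat(a ∧ (¬r ∧ b)) = {t1}
Sat(EX (a ∧ (¬r ∧ b))) = {s : some successor in {t1}} = {t4}
t4 ∈ Sat(EX (a ∧ (¬r ∧ b))) = {t4}, so the formula holds at t4.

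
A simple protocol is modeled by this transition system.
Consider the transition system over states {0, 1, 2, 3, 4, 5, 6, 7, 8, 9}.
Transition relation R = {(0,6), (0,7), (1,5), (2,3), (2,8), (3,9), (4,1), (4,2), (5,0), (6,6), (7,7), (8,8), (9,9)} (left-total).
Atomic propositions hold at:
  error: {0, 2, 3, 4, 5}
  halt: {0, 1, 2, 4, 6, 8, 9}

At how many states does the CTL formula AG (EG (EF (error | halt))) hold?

Sat(error | halt) = {0, 1, 2, 3, 4, 5, 6, 8, 9}
EF (error | halt): least fixpoint, start Z0 = {0, 1, 2, 3, 4, 5, 6, 8, 9}, add states with some successor in Z. Already a fixed point.
Sat(EF (error | halt)) = {0, 1, 2, 3, 4, 5, 6, 8, 9}
EG (EF (error | halt)): greatest fixpoint, start Z0 = {0, 1, 2, 3, 4, 5, 6, 8, 9}, keep only states in Sat with some successor in Z. Already a fixed point.
Sat(EG (EF (error | halt))) = {0, 1, 2, 3, 4, 5, 6, 8, 9}
AG (EG (EF (error | halt))): greatest fixpoint, start Z0 = {0, 1, 2, 3, 4, 5, 6, 8, 9}, keep only states in Sat with every successor in Z. Z1 = {1, 2, 3, 4, 5, 6, 8, 9}; Z2 = {1, 2, 3, 4, 6, 8, 9}; Z3 = {2, 3, 4, 6, 8, 9}; Z4 = {2, 3, 6, 8, 9}; fixed.
Sat(AG (EG (EF (error | halt)))) = {2, 3, 6, 8, 9}
|Sat(AG (EG (EF (error | halt))))| = |{2, 3, 6, 8, 9}| = 5.

5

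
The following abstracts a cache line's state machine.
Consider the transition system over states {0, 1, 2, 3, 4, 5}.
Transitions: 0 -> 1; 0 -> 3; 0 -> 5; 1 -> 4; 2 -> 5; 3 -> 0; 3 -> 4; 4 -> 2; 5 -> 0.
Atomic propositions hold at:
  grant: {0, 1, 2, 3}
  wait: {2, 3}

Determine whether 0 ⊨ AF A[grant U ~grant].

Sat(~grant) = {4, 5}
A[grant U ~grant]: least fixpoint, start Z0 = Sat(~grant) = {4, 5}, add states in Sat(grant) with every successor in Z. Z1 = {1, 2, 4, 5}; fixed.
Sat(A[grant U ~grant]) = {1, 2, 4, 5}
AF A[grant U ~grant]: least fixpoint, start Z0 = {1, 2, 4, 5}, add states with every successor in Z. Already a fixed point.
Sat(AF A[grant U ~grant]) = {1, 2, 4, 5}
0 ∉ Sat(AF A[grant U ~grant]) = {1, 2, 4, 5}, so the formula does not hold at 0.

No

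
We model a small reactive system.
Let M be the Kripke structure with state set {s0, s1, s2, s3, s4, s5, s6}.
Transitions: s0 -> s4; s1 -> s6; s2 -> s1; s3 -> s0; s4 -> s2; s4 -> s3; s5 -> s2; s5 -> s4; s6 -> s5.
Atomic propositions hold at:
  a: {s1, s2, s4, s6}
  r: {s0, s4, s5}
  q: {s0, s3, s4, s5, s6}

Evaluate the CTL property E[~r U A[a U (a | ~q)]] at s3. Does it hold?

No

Sat(~r) = {s1, s2, s3, s6}
Sat(~q) = {s1, s2}
Sat(a | ~q) = {s1, s2, s4, s6}
A[a U (a | ~q)]: least fixpoint, start Z0 = Sat((a | ~q)) = {s1, s2, s4, s6}, add states in Sat(a) with every successor in Z. Already a fixed point.
Sat(A[a U (a | ~q)]) = {s1, s2, s4, s6}
E[~r U A[a U (a | ~q)]]: least fixpoint, start Z0 = Sat(A[a U (a | ~q)]) = {s1, s2, s4, s6}, add states in Sat(~r) with some successor in Z. Already a fixed point.
Sat(E[~r U A[a U (a | ~q)]]) = {s1, s2, s4, s6}
s3 ∉ Sat(E[~r U A[a U (a | ~q)]]) = {s1, s2, s4, s6}, so the formula does not hold at s3.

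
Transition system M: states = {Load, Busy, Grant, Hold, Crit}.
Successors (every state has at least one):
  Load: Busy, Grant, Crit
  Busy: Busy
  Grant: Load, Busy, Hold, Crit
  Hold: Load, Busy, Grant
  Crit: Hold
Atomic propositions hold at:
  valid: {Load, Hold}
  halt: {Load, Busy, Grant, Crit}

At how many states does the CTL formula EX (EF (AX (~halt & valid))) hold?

Sat(~halt) = {Hold}
Sat(~halt & valid) = {Hold}
Sat(AX (~halt & valid)) = {s : every successor in {Hold}} = {Crit}
EF (AX (~halt & valid)): least fixpoint, start Z0 = {Crit}, add states with some successor in Z. Z1 = {Load, Grant, Crit}; Z2 = {Load, Grant, Hold, Crit}; fixed.
Sat(EF (AX (~halt & valid))) = {Load, Grant, Hold, Crit}
Sat(EX (EF (AX (~halt & valid)))) = {s : some successor in {Load, Grant, Hold, Crit}} = {Load, Grant, Hold, Crit}
|Sat(EX (EF (AX (~halt & valid))))| = |{Load, Grant, Hold, Crit}| = 4.

4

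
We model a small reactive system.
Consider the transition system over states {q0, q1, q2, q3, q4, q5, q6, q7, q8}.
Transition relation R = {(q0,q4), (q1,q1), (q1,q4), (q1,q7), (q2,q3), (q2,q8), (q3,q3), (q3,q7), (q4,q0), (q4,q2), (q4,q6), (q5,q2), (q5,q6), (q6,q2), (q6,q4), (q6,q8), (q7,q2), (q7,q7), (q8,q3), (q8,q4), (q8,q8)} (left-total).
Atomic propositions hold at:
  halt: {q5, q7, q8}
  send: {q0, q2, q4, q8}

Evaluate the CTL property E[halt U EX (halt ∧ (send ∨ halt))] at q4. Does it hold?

No

Sat(send ∨ halt) = {q0, q2, q4, q5, q7, q8}
Sat(halt ∧ (send ∨ halt)) = {q5, q7, q8}
Sat(EX (halt ∧ (send ∨ halt))) = {s : some successor in {q5, q7, q8}} = {q1, q2, q3, q6, q7, q8}
E[halt U EX (halt ∧ (send ∨ halt))]: least fixpoint, start Z0 = Sat(EX (halt ∧ (send ∨ halt))) = {q1, q2, q3, q6, q7, q8}, add states in Sat(halt) with some successor in Z. Z1 = {q1, q2, q3, q5, q6, q7, q8}; fixed.
Sat(E[halt U EX (halt ∧ (send ∨ halt))]) = {q1, q2, q3, q5, q6, q7, q8}
q4 ∉ Sat(E[halt U EX (halt ∧ (send ∨ halt))]) = {q1, q2, q3, q5, q6, q7, q8}, so the formula does not hold at q4.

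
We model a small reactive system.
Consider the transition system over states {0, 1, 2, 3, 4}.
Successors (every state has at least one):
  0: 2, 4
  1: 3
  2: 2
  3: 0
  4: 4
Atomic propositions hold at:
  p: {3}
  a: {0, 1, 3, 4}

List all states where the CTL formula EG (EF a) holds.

{0, 1, 3, 4}

EF a: least fixpoint, start Z0 = {0, 1, 3, 4}, add states with some successor in Z. Already a fixed point.
Sat(EF a) = {0, 1, 3, 4}
EG (EF a): greatest fixpoint, start Z0 = {0, 1, 3, 4}, keep only states in Sat with some successor in Z. Already a fixed point.
Sat(EG (EF a)) = {0, 1, 3, 4}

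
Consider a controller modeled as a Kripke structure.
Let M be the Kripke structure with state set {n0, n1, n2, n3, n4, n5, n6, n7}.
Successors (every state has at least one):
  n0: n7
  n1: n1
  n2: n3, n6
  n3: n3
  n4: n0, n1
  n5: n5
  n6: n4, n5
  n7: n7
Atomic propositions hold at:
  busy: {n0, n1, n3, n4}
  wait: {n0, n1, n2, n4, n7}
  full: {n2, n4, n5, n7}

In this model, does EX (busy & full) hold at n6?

Sat(busy & full) = {n4}
Sat(EX (busy & full)) = {s : some successor in {n4}} = {n6}
n6 ∈ Sat(EX (busy & full)) = {n6}, so the formula holds at n6.

Yes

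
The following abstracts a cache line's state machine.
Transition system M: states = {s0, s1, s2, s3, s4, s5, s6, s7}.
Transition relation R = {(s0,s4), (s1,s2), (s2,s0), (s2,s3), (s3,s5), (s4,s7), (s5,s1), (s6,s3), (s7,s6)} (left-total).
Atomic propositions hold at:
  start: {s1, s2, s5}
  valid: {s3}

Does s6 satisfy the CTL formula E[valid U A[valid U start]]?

No

A[valid U start]: least fixpoint, start Z0 = Sat(start) = {s1, s2, s5}, add states in Sat(valid) with every successor in Z. Z1 = {s1, s2, s3, s5}; fixed.
Sat(A[valid U start]) = {s1, s2, s3, s5}
E[valid U A[valid U start]]: least fixpoint, start Z0 = Sat(A[valid U start]) = {s1, s2, s3, s5}, add states in Sat(valid) with some successor in Z. Already a fixed point.
Sat(E[valid U A[valid U start]]) = {s1, s2, s3, s5}
s6 ∉ Sat(E[valid U A[valid U start]]) = {s1, s2, s3, s5}, so the formula does not hold at s6.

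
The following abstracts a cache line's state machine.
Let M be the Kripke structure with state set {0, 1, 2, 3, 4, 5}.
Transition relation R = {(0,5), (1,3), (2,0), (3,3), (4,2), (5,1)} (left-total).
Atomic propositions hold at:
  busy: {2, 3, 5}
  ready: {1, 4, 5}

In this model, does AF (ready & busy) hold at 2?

Yes

Sat(ready & busy) = {5}
AF (ready & busy): least fixpoint, start Z0 = {5}, add states with every successor in Z. Z1 = {0, 5}; Z2 = {0, 2, 5}; Z3 = {0, 2, 4, 5}; fixed.
Sat(AF (ready & busy)) = {0, 2, 4, 5}
2 ∈ Sat(AF (ready & busy)) = {0, 2, 4, 5}, so the formula holds at 2.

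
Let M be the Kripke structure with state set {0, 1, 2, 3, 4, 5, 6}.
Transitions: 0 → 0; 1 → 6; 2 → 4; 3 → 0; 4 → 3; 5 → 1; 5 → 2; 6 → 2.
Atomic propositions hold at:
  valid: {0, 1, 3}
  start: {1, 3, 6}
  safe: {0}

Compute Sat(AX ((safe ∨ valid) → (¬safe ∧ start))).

{1, 2, 4, 5, 6}

Sat(safe ∨ valid) = {0, 1, 3}
Sat(¬safe) = {1, 2, 3, 4, 5, 6}
Sat(¬safe ∧ start) = {1, 3, 6}
Sat((safe ∨ valid) → (¬safe ∧ start)) = {1, 2, 3, 4, 5, 6}
Sat(AX ((safe ∨ valid) → (¬safe ∧ start))) = {s : every successor in {1, 2, 3, 4, 5, 6}} = {1, 2, 4, 5, 6}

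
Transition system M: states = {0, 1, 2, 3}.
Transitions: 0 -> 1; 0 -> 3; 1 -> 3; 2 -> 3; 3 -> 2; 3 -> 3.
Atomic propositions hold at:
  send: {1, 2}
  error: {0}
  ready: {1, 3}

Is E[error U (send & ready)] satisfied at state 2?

No

Sat(send & ready) = {1}
E[error U (send & ready)]: least fixpoint, start Z0 = Sat((send & ready)) = {1}, add states in Sat(error) with some successor in Z. Z1 = {0, 1}; fixed.
Sat(E[error U (send & ready)]) = {0, 1}
2 ∉ Sat(E[error U (send & ready)]) = {0, 1}, so the formula does not hold at 2.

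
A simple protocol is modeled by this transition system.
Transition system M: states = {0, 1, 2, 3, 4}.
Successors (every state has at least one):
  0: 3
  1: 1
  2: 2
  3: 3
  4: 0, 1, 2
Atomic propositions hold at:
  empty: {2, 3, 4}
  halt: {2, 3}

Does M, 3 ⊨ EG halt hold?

Yes

EG halt: greatest fixpoint, start Z0 = {2, 3}, keep only states in Sat with some successor in Z. Already a fixed point.
Sat(EG halt) = {2, 3}
3 ∈ Sat(EG halt) = {2, 3}, so the formula holds at 3.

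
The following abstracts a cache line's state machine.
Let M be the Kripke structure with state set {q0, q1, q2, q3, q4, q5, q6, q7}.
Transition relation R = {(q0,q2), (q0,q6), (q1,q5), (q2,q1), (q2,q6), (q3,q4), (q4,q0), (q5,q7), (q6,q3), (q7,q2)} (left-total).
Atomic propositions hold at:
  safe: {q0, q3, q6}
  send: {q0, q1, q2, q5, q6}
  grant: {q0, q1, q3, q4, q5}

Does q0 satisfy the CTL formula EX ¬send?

No

Sat(¬send) = {q3, q4, q7}
Sat(EX ¬send) = {s : some successor in {q3, q4, q7}} = {q3, q5, q6}
q0 ∉ Sat(EX ¬send) = {q3, q5, q6}, so the formula does not hold at q0.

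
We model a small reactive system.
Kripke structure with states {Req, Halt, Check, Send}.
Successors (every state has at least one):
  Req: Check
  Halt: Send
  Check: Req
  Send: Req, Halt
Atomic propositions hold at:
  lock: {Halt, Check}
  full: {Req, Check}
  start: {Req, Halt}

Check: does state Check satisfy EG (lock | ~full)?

No

Sat(~full) = {Halt, Send}
Sat(lock | ~full) = {Halt, Check, Send}
EG (lock | ~full): greatest fixpoint, start Z0 = {Halt, Check, Send}, keep only states in Sat with some successor in Z. Z1 = {Halt, Send}; fixed.
Sat(EG (lock | ~full)) = {Halt, Send}
Check ∉ Sat(EG (lock | ~full)) = {Halt, Send}, so the formula does not hold at Check.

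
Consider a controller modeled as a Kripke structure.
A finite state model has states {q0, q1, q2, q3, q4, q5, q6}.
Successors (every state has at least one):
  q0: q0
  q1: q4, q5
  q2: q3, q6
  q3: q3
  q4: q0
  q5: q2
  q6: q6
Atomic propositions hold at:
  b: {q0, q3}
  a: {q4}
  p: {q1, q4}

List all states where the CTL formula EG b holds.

{q0, q3}

EG b: greatest fixpoint, start Z0 = {q0, q3}, keep only states in Sat with some successor in Z. Already a fixed point.
Sat(EG b) = {q0, q3}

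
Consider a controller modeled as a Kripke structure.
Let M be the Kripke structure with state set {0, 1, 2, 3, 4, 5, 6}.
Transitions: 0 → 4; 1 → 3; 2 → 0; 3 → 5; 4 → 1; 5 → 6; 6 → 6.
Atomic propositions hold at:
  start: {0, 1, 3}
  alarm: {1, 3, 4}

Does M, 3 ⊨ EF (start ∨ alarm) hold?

Sat(start ∨ alarm) = {0, 1, 3, 4}
EF (start ∨ alarm): least fixpoint, start Z0 = {0, 1, 3, 4}, add states with some successor in Z. Z1 = {0, 1, 2, 3, 4}; fixed.
Sat(EF (start ∨ alarm)) = {0, 1, 2, 3, 4}
3 ∈ Sat(EF (start ∨ alarm)) = {0, 1, 2, 3, 4}, so the formula holds at 3.

Yes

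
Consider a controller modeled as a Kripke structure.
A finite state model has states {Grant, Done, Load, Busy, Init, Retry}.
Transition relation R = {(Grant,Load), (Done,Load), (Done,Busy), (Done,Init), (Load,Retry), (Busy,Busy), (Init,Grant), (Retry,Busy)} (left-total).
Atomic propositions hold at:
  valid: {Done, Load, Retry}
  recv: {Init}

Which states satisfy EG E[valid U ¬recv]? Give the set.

{Grant, Done, Load, Busy, Retry}

Sat(¬recv) = {Grant, Done, Load, Busy, Retry}
E[valid U ¬recv]: least fixpoint, start Z0 = Sat(¬recv) = {Grant, Done, Load, Busy, Retry}, add states in Sat(valid) with some successor in Z. Already a fixed point.
Sat(E[valid U ¬recv]) = {Grant, Done, Load, Busy, Retry}
EG E[valid U ¬recv]: greatest fixpoint, start Z0 = {Grant, Done, Load, Busy, Retry}, keep only states in Sat with some successor in Z. Already a fixed point.
Sat(EG E[valid U ¬recv]) = {Grant, Done, Load, Busy, Retry}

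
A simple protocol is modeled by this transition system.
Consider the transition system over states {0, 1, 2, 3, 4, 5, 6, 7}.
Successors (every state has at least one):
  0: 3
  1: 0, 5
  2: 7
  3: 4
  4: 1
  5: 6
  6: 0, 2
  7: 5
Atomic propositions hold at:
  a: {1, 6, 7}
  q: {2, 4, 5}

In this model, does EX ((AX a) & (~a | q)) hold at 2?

No

Sat(AX a) = {s : every successor in {1, 6, 7}} = {2, 4, 5}
Sat(~a) = {0, 2, 3, 4, 5}
Sat(~a | q) = {0, 2, 3, 4, 5}
Sat((AX a) & (~a | q)) = {2, 4, 5}
Sat(EX ((AX a) & (~a | q))) = {s : some successor in {2, 4, 5}} = {1, 3, 6, 7}
2 ∉ Sat(EX ((AX a) & (~a | q))) = {1, 3, 6, 7}, so the formula does not hold at 2.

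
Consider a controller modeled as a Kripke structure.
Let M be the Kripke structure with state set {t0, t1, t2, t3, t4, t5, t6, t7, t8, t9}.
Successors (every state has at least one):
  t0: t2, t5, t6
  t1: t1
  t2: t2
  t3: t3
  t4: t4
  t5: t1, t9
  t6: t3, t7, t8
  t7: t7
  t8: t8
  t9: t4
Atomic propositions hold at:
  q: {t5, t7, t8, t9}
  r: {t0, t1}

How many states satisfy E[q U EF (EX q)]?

Sat(EX q) = {s : some successor in {t5, t7, t8, t9}} = {t0, t5, t6, t7, t8}
EF (EX q): least fixpoint, start Z0 = {t0, t5, t6, t7, t8}, add states with some successor in Z. Already a fixed point.
Sat(EF (EX q)) = {t0, t5, t6, t7, t8}
E[q U EF (EX q)]: least fixpoint, start Z0 = Sat(EF (EX q)) = {t0, t5, t6, t7, t8}, add states in Sat(q) with some successor in Z. Already a fixed point.
Sat(E[q U EF (EX q)]) = {t0, t5, t6, t7, t8}
|Sat(E[q U EF (EX q)])| = |{t0, t5, t6, t7, t8}| = 5.

5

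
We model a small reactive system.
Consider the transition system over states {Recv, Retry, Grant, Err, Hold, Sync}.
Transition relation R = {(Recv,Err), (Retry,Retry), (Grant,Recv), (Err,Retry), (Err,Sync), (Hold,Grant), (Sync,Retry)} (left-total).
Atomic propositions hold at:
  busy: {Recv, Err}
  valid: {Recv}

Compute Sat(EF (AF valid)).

{Recv, Grant, Hold}

AF valid: least fixpoint, start Z0 = {Recv}, add states with every successor in Z. Z1 = {Recv, Grant}; Z2 = {Recv, Grant, Hold}; fixed.
Sat(AF valid) = {Recv, Grant, Hold}
EF (AF valid): least fixpoint, start Z0 = {Recv, Grant, Hold}, add states with some successor in Z. Already a fixed point.
Sat(EF (AF valid)) = {Recv, Grant, Hold}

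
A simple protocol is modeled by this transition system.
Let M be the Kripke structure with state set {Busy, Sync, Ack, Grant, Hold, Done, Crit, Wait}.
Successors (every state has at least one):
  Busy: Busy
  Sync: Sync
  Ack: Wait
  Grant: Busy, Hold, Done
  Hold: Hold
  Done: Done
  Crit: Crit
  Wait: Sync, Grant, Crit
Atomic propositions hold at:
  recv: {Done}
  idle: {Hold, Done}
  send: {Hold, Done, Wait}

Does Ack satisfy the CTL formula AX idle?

Sat(AX idle) = {s : every successor in {Hold, Done}} = {Hold, Done}
Ack ∉ Sat(AX idle) = {Hold, Done}, so the formula does not hold at Ack.

No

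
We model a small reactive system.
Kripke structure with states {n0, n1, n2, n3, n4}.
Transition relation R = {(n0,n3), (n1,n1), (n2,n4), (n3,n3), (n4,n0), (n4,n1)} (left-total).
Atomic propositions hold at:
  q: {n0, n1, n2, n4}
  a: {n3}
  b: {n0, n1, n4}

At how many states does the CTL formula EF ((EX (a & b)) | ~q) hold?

4

Sat(a & b) = ∅
Sat(EX (a & b)) = {s : some successor in ∅} = ∅
Sat(~q) = {n3}
Sat((EX (a & b)) | ~q) = {n3}
EF ((EX (a & b)) | ~q): least fixpoint, start Z0 = {n3}, add states with some successor in Z. Z1 = {n0, n3}; Z2 = {n0, n3, n4}; Z3 = {n0, n2, n3, n4}; fixed.
Sat(EF ((EX (a & b)) | ~q)) = {n0, n2, n3, n4}
|Sat(EF ((EX (a & b)) | ~q))| = |{n0, n2, n3, n4}| = 4.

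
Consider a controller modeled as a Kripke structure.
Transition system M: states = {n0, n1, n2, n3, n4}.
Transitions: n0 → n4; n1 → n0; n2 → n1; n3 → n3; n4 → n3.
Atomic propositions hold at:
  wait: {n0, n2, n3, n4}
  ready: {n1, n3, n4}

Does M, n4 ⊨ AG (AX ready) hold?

Yes

Sat(AX ready) = {s : every successor in {n1, n3, n4}} = {n0, n2, n3, n4}
AG (AX ready): greatest fixpoint, start Z0 = {n0, n2, n3, n4}, keep only states in Sat with every successor in Z. Z1 = {n0, n3, n4}; fixed.
Sat(AG (AX ready)) = {n0, n3, n4}
n4 ∈ Sat(AG (AX ready)) = {n0, n3, n4}, so the formula holds at n4.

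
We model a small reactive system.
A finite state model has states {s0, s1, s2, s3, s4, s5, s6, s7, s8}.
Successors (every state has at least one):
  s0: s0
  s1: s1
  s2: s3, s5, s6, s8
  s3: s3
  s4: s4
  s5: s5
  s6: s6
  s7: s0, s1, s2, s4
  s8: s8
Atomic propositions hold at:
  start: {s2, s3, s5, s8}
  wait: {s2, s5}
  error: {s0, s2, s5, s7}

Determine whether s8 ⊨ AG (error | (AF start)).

Yes

AF start: least fixpoint, start Z0 = {s2, s3, s5, s8}, add states with every successor in Z. Already a fixed point.
Sat(AF start) = {s2, s3, s5, s8}
Sat(error | (AF start)) = {s0, s2, s3, s5, s7, s8}
AG (error | (AF start)): greatest fixpoint, start Z0 = {s0, s2, s3, s5, s7, s8}, keep only states in Sat with every successor in Z. Z1 = {s0, s3, s5, s8}; fixed.
Sat(AG (error | (AF start))) = {s0, s3, s5, s8}
s8 ∈ Sat(AG (error | (AF start))) = {s0, s3, s5, s8}, so the formula holds at s8.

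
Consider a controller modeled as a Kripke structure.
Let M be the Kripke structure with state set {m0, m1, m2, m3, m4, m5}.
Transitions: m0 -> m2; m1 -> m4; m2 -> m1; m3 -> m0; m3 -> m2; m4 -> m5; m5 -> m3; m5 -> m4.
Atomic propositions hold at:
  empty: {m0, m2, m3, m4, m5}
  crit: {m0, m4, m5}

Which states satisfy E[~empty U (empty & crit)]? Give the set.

Sat(~empty) = {m1}
Sat(empty & crit) = {m0, m4, m5}
E[~empty U (empty & crit)]: least fixpoint, start Z0 = Sat((empty & crit)) = {m0, m4, m5}, add states in Sat(~empty) with some successor in Z. Z1 = {m0, m1, m4, m5}; fixed.
Sat(E[~empty U (empty & crit)]) = {m0, m1, m4, m5}

{m0, m1, m4, m5}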